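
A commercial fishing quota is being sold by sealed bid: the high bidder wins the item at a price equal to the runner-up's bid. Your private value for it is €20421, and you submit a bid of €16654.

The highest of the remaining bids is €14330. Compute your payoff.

Your bid €16654 exceeds the highest competing bid €14330, so you win.
In a second-price auction the winner pays the second-highest bid, €14330.
Payoff = value − price = €20421 − €14330 = €6091.

€6091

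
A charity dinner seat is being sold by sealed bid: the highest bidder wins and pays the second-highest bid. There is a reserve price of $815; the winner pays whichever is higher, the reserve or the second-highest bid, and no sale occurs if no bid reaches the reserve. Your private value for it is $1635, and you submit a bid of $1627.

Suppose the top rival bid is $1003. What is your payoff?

Your bid $1627 is the highest and exceeds the reserve.
Price = max(second-highest bid, reserve) = max($1003, $815) = $1003.
Payoff = $1635 − $1003 = $632.

$632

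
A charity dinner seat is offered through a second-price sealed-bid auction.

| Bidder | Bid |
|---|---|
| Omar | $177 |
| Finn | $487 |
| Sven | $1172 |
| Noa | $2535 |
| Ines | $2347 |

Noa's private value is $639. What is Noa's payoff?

−$1708

Highest bid: Noa at $2535, so Noa wins.
Second-highest bid: Ines at $2347 — that is the price the winner pays.
Noa's payoff = value − price = $639 − $2347 = −$1708.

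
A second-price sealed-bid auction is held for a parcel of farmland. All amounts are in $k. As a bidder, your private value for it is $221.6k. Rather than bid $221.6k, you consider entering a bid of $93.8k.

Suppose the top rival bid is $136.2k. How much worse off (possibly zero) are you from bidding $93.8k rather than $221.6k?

$85.4k

Bidding your value $221.6k: you win (since $221.6k > $136.2k) and pay $136.2k. Payoff $85.4k.
Bidding $93.8k: you lose. Payoff $0k.
The competing bid $136.2k lies between your shaded bid and your value, so underbidding forfeits an item you could have won at a profitable price.
Loss from deviating = $85.4k − ($0k) = $85.4k.
Because the price is fixed by the runner-up's bid, deviating from your value can only change a good outcome into a bad one — never the reverse.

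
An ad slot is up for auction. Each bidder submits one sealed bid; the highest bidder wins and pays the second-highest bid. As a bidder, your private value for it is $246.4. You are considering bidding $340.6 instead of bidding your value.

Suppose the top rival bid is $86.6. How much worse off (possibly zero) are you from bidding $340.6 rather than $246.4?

Bidding your value $246.4: you win (since $246.4 > $86.6) and pay $86.6. Payoff $159.8.
Bidding $340.6: you win and pay $86.6. Payoff $246.4 − $86.6 = $159.8.
Difference = $159.8 − $159.8 = $0; both bids lead to the same outcome because the competing bid is below both your value and your alternative bid.

$0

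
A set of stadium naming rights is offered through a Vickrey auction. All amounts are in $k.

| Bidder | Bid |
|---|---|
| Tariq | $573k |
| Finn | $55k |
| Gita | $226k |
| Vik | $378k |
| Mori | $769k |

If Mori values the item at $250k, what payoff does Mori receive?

−$323k

Highest bid: Mori at $769k, so Mori wins.
Second-highest bid: Tariq at $573k — that is the price the winner pays.
Mori's payoff = value − price = $250k − $573k = −$323k.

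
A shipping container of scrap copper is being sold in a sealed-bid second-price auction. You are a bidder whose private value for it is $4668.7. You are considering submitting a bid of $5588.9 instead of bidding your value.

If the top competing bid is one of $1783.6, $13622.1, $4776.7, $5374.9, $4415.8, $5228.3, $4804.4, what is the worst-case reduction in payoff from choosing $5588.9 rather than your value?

$706.2

$1783.6: same outcome either way → loss $0.
$13622.1: same outcome either way → loss $0.
$4776.7: truthful gives $0, deviation gives −$108 → loss $108.
$5374.9: truthful gives $0, deviation gives −$706.2 → loss $706.2.
$4415.8: same outcome either way → loss $0.
$5228.3: truthful gives $0, deviation gives −$559.6 → loss $559.6.
$4804.4: truthful gives $0, deviation gives −$135.7 → loss $135.7.
Maximum loss: $706.2.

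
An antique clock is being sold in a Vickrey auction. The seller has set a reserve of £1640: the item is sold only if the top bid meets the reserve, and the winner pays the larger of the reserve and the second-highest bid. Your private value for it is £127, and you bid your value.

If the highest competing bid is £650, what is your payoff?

£0

Your bid £127 is below the highest competing bid £650, so you lose. Payoff £0.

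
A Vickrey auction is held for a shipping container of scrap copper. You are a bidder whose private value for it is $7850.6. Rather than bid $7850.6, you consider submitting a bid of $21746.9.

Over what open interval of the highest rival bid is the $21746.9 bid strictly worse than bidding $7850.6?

If the competing bid is below $7850.6, both bids win at the same price — no difference.
If it is above $21746.9, both bids lose — no difference.
If it lies strictly between $7850.6 and $21746.9, bidding your value loses (payoff 0) while bidding $21746.9 wins at a price above your value (payoff negative).
So the deviation strictly hurts on the open interval ($7850.6, $21746.9).
Because the price is fixed by the runner-up's bid, deviating from your value can only change a good outcome into a bad one — never the reverse.

($7850.6, $21746.9)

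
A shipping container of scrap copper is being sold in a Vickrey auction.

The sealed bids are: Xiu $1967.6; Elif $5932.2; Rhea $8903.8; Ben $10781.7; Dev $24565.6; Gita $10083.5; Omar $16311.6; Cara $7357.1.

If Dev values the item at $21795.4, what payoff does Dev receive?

$5483.8

Highest bid: Dev at $24565.6, so Dev wins.
Second-highest bid: Omar at $16311.6 — that is the price the winner pays.
Dev's payoff = value − price = $21795.4 − $16311.6 = $5483.8.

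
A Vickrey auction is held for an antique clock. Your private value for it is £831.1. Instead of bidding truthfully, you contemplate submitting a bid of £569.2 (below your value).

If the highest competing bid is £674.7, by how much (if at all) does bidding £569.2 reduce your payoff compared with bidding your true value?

£156.4

Bidding your value £831.1: you win (since £831.1 > £674.7) and pay £674.7. Payoff £156.4.
Bidding £569.2: you lose. Payoff £0.
The competing bid £674.7 lies between your shaded bid and your value, so underbidding forfeits an item you could have won at a profitable price.
Loss from deviating = £156.4 − (£0) = £156.4.
Because the price is fixed by the runner-up's bid, deviating from your value can only change a good outcome into a bad one — never the reverse.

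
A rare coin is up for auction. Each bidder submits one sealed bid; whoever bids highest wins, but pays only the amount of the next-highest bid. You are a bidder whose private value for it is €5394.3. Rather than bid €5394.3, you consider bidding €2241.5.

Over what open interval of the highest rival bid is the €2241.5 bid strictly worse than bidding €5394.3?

If the competing bid is below €2241.5, both bids win at the same price — no difference.
If it is above €5394.3, both bids lose — no difference.
If it lies strictly between €2241.5 and €5394.3, bidding your value wins at a price below your value (positive payoff) while bidding €2241.5 loses (payoff 0).
So the deviation strictly hurts on the open interval (€2241.5, €5394.3).
In a second-price auction your bid sets only whether you win, not what you pay, so bidding your true value is weakly dominant.

(€2241.5, €5394.3)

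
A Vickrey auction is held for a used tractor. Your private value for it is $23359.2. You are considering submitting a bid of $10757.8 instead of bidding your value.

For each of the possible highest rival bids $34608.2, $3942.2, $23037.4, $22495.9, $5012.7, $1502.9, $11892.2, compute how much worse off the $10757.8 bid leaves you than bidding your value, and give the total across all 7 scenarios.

$12652.1

The deviation costs you only when the competing bid falls strictly between $10757.8 and $23359.2; elsewhere both bids give the same outcome.
$34608.2: outcomes coincide → loss $0.
$3942.2: outcomes coincide → loss $0.
$23037.4: truthful payoff $321.8, deviation payoff $0 → loss $321.8.
$22495.9: truthful payoff $863.3, deviation payoff $0 → loss $863.3.
$5012.7: outcomes coincide → loss $0.
$1502.9: outcomes coincide → loss $0.
$11892.2: truthful payoff $11467, deviation payoff $0 → loss $11467.
Total loss = $321.8 + $863.3 + $11467 = $12652.1.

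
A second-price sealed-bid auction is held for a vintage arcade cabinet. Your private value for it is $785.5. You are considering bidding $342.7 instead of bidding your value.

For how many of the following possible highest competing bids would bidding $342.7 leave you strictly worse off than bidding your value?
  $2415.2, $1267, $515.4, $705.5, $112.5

The deviation hurts exactly when the highest competing bid lies strictly between $342.7 and $785.5 — underbidding then forfeits a profitable win.
$2415.2: above both → same outcome either way.
$1267: above both → same outcome either way.
$515.4: inside the interval → strictly worse (loss $270.1).
$705.5: inside the interval → strictly worse (loss $80).
$112.5: below both → same outcome either way.
Count: 2.

2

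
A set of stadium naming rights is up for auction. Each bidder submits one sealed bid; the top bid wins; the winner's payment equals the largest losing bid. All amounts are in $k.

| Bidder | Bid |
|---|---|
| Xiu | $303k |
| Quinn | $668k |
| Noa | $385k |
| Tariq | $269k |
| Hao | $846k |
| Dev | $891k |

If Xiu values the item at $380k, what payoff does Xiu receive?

Highest bid: Dev at $891k, so Dev wins.
Second-highest bid: Hao at $846k — that is the price the winner pays.
Xiu did not win, so Xiu pays nothing and receives nothing: payoff $0k.

$0k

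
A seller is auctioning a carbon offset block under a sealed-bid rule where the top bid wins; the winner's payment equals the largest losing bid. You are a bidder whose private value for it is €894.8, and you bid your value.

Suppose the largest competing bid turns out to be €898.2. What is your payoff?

€0

Your bid €894.8 is below the highest competing bid €898.2, so you lose.
A losing bidder pays nothing and receives nothing: payoff = €0.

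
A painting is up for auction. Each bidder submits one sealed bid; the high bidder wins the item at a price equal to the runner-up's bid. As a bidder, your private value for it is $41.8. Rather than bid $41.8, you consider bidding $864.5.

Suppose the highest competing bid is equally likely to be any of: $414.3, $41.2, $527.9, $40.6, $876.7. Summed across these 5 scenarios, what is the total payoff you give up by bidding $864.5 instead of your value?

$858.6

The deviation costs you only when the competing bid falls strictly between $41.8 and $864.5; elsewhere both bids give the same outcome.
$414.3: truthful payoff $0, deviation payoff −$372.5 → loss $372.5.
$41.2: outcomes coincide → loss $0.
$527.9: truthful payoff $0, deviation payoff −$486.1 → loss $486.1.
$40.6: outcomes coincide → loss $0.
$876.7: outcomes coincide → loss $0.
Total loss = $372.5 + $486.1 = $858.6.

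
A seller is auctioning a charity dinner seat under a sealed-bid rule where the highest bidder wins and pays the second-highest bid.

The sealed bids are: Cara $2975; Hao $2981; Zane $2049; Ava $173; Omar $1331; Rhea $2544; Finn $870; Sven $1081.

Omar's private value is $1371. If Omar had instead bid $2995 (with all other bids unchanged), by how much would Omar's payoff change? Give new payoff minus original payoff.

−$1610

The highest bid among the other bidders is $2981; Omar's bid doesn't change that.
Original bid $1331: Omar is not highest (top rival bid is $2981); payoff $0.
Alternative bid $2995: Omar is highest, pays the top rival bid $2981; payoff $1371 − $2981 = −$1610.
Change in payoff = −$1610 − ($0) = −$1610.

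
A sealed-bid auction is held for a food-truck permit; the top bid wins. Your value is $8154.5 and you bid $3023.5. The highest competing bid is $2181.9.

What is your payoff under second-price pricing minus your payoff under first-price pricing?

$841.6

You have the highest bid, so you win under either rule.
Second-price: pay $2181.9 → payoff $5972.6.
First-price: pay your own bid $3023.5 → payoff $5131.
Difference = $5972.6 − ($5131) = $841.6.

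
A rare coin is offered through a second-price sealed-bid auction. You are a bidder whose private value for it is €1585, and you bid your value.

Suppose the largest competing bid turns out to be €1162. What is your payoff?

€423

Your bid €1585 exceeds the highest competing bid €1162, so you win.
In a second-price auction the winner pays the second-highest bid, €1162.
Payoff = value − price = €1585 − €1162 = €423.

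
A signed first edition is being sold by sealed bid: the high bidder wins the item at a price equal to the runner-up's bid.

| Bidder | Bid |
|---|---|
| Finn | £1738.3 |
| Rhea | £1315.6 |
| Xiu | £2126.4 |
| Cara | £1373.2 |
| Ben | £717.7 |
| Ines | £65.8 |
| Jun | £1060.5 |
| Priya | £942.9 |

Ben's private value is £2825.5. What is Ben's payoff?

Highest bid: Xiu at £2126.4, so Xiu wins.
Second-highest bid: Finn at £1738.3 — that is the price the winner pays.
Ben did not win, so Ben pays nothing and receives nothing: payoff £0.

£0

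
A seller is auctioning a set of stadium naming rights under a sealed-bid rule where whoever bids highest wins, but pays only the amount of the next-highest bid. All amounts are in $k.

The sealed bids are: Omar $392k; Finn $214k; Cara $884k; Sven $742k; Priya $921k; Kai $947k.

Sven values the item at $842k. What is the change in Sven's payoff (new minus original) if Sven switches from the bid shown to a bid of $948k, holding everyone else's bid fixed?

−$105k

The highest bid among the other bidders is $947k; Sven's bid doesn't change that.
Original bid $742k: Sven is not highest (top rival bid is $947k); payoff $0k.
Alternative bid $948k: Sven is highest, pays the top rival bid $947k; payoff $842k − $947k = −$105k.
Change in payoff = −$105k − ($0k) = −$105k.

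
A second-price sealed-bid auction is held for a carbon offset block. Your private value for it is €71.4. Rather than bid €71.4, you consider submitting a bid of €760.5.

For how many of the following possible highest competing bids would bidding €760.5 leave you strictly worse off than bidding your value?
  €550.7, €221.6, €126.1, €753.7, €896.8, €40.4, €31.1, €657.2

5

The deviation hurts exactly when the highest competing bid lies strictly between €71.4 and €760.5 — overbidding then wins at a price above your value.
€550.7: inside the interval → strictly worse (loss €479.3).
€221.6: inside the interval → strictly worse (loss €150.2).
€126.1: inside the interval → strictly worse (loss €54.7).
€753.7: inside the interval → strictly worse (loss €682.3).
€896.8: above both → same outcome either way.
€40.4: below both → same outcome either way.
€31.1: below both → same outcome either way.
€657.2: inside the interval → strictly worse (loss €585.8).
Count: 5.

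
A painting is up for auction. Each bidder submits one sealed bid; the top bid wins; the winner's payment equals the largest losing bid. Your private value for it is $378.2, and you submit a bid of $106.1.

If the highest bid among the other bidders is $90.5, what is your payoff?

Your bid $106.1 exceeds the highest competing bid $90.5, so you win.
In a second-price auction the winner pays the second-highest bid, $90.5.
Payoff = value − price = $378.2 − $90.5 = $287.7.

$287.7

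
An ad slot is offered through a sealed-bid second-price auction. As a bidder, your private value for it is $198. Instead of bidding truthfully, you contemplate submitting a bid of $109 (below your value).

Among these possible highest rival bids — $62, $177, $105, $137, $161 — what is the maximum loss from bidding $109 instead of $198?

$61

$62: same outcome either way → loss $0.
$177: truthful gives $21, deviation gives $0 → loss $21.
$105: same outcome either way → loss $0.
$137: truthful gives $61, deviation gives $0 → loss $61.
$161: truthful gives $37, deviation gives $0 → loss $37.
Maximum loss: $61.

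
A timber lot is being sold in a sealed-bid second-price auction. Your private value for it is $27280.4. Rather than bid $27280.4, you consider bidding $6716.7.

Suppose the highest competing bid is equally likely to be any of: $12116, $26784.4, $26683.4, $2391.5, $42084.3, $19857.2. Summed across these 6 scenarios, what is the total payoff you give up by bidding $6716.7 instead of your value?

The deviation costs you only when the competing bid falls strictly between $6716.7 and $27280.4; elsewhere both bids give the same outcome.
$12116: truthful payoff $15164.4, deviation payoff $0 → loss $15164.4.
$26784.4: truthful payoff $496, deviation payoff $0 → loss $496.
$26683.4: truthful payoff $597, deviation payoff $0 → loss $597.
$2391.5: outcomes coincide → loss $0.
$42084.3: outcomes coincide → loss $0.
$19857.2: truthful payoff $7423.2, deviation payoff $0 → loss $7423.2.
Total loss = $15164.4 + $496 + $597 + $7423.2 = $23680.6.

$23680.6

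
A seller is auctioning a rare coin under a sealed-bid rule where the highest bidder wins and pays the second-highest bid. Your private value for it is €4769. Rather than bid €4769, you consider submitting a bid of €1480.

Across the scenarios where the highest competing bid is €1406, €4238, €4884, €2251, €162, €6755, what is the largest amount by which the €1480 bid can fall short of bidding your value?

€2518

€1406: same outcome either way → loss €0.
€4238: truthful gives €531, deviation gives €0 → loss €531.
€4884: same outcome either way → loss €0.
€2251: truthful gives €2518, deviation gives €0 → loss €2518.
€162: same outcome either way → loss €0.
€6755: same outcome either way → loss €0.
Maximum loss: €2518.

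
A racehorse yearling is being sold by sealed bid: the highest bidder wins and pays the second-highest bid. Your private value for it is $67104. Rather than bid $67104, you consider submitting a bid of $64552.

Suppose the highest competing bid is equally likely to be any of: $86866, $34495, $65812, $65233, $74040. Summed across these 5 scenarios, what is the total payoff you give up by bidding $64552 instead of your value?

$3163

The deviation costs you only when the competing bid falls strictly between $64552 and $67104; elsewhere both bids give the same outcome.
$86866: outcomes coincide → loss $0.
$34495: outcomes coincide → loss $0.
$65812: truthful payoff $1292, deviation payoff $0 → loss $1292.
$65233: truthful payoff $1871, deviation payoff $0 → loss $1871.
$74040: outcomes coincide → loss $0.
Total loss = $1292 + $1871 = $3163.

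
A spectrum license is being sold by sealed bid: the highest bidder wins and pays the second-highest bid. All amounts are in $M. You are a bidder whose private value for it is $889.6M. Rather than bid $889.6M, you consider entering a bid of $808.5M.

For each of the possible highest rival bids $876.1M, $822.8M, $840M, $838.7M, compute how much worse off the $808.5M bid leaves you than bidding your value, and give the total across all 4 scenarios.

The deviation costs you only when the competing bid falls strictly between $808.5M and $889.6M; elsewhere both bids give the same outcome.
$876.1M: truthful payoff $13.5M, deviation payoff $0M → loss $13.5M.
$822.8M: truthful payoff $66.8M, deviation payoff $0M → loss $66.8M.
$840M: truthful payoff $49.6M, deviation payoff $0M → loss $49.6M.
$838.7M: truthful payoff $50.9M, deviation payoff $0M → loss $50.9M.
Total loss = $13.5M + $66.8M + $49.6M + $50.9M = $180.8M.
Because the price is fixed by the runner-up's bid, deviating from your value can only change a good outcome into a bad one — never the reverse.

$180.8M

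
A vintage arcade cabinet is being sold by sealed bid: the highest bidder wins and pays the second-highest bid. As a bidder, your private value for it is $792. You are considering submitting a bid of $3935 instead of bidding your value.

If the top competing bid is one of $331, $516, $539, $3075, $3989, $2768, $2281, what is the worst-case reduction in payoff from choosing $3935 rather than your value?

$331: same outcome either way → loss $0.
$516: same outcome either way → loss $0.
$539: same outcome either way → loss $0.
$3075: truthful gives $0, deviation gives −$2283 → loss $2283.
$3989: same outcome either way → loss $0.
$2768: truthful gives $0, deviation gives −$1976 → loss $1976.
$2281: truthful gives $0, deviation gives −$1489 → loss $1489.
Maximum loss: $2283.

$2283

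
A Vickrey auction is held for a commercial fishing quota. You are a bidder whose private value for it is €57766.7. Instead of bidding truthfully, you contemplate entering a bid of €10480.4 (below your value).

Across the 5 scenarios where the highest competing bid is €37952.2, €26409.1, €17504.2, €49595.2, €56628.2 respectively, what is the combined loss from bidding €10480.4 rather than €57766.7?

€100744.6

The deviation costs you only when the competing bid falls strictly between €10480.4 and €57766.7; elsewhere both bids give the same outcome.
€37952.2: truthful payoff €19814.5, deviation payoff €0 → loss €19814.5.
€26409.1: truthful payoff €31357.6, deviation payoff €0 → loss €31357.6.
€17504.2: truthful payoff €40262.5, deviation payoff €0 → loss €40262.5.
€49595.2: truthful payoff €8171.5, deviation payoff €0 → loss €8171.5.
€56628.2: truthful payoff €1138.5, deviation payoff €0 → loss €1138.5.
Total loss = €19814.5 + €31357.6 + €40262.5 + €8171.5 + €1138.5 = €100744.6.
Truthful bidding weakly dominates here: raising your bid can only win items priced above your value, and lowering it can only forfeit items priced below.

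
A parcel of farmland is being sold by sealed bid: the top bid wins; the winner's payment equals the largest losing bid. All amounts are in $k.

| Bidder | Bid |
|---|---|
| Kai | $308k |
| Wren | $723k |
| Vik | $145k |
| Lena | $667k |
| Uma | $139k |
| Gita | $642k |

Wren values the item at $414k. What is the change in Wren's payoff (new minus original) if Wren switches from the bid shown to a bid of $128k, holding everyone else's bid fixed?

$253k

The highest bid among the other bidders is $667k; Wren's bid doesn't change that.
Original bid $723k: Wren is highest, pays the top rival bid $667k; payoff $414k − $667k = −$253k.
Alternative bid $128k: Wren is not highest (top rival bid is $667k); payoff $0k.
Change in payoff = $0k − (−$253k) = $253k.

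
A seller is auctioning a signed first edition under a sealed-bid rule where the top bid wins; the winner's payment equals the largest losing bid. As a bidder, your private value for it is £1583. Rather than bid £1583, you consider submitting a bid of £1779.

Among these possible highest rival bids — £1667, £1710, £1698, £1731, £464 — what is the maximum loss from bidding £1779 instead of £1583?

£148

£1667: truthful gives £0, deviation gives −£84 → loss £84.
£1710: truthful gives £0, deviation gives −£127 → loss £127.
£1698: truthful gives £0, deviation gives −£115 → loss £115.
£1731: truthful gives £0, deviation gives −£148 → loss £148.
£464: same outcome either way → loss £0.
Maximum loss: £148.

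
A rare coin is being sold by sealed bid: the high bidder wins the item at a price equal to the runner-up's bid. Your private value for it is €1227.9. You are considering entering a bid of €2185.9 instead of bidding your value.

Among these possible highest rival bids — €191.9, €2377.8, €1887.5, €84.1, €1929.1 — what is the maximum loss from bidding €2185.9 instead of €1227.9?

€701.2

€191.9: same outcome either way → loss €0.
€2377.8: same outcome either way → loss €0.
€1887.5: truthful gives €0, deviation gives −€659.6 → loss €659.6.
€84.1: same outcome either way → loss €0.
€1929.1: truthful gives €0, deviation gives −€701.2 → loss €701.2.
Maximum loss: €701.2.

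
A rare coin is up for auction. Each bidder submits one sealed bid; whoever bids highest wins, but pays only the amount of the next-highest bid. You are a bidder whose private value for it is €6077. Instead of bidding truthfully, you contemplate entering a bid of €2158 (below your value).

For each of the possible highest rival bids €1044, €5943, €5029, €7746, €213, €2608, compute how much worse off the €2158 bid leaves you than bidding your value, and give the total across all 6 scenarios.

€4651

The deviation costs you only when the competing bid falls strictly between €2158 and €6077; elsewhere both bids give the same outcome.
€1044: outcomes coincide → loss €0.
€5943: truthful payoff €134, deviation payoff €0 → loss €134.
€5029: truthful payoff €1048, deviation payoff €0 → loss €1048.
€7746: outcomes coincide → loss €0.
€213: outcomes coincide → loss €0.
€2608: truthful payoff €3469, deviation payoff €0 → loss €3469.
Total loss = €134 + €1048 + €3469 = €4651.
Because the price is fixed by the runner-up's bid, deviating from your value can only change a good outcome into a bad one — never the reverse.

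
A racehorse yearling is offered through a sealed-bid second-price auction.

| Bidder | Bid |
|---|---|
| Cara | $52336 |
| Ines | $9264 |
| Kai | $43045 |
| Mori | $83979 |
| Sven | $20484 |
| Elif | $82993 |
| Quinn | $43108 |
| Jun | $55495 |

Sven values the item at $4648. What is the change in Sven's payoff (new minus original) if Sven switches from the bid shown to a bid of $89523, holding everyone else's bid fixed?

−$79331

The highest bid among the other bidders is $83979; Sven's bid doesn't change that.
Original bid $20484: Sven is not highest (top rival bid is $83979); payoff $0.
Alternative bid $89523: Sven is highest, pays the top rival bid $83979; payoff $4648 − $83979 = −$79331.
Change in payoff = −$79331 − ($0) = −$79331.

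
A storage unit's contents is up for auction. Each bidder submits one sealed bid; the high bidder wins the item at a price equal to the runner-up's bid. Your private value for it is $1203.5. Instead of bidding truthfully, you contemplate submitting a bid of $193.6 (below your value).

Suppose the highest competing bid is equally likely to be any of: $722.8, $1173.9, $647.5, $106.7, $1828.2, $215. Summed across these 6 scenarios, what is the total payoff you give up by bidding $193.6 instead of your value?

$2054.8

The deviation costs you only when the competing bid falls strictly between $193.6 and $1203.5; elsewhere both bids give the same outcome.
$722.8: truthful payoff $480.7, deviation payoff $0 → loss $480.7.
$1173.9: truthful payoff $29.6, deviation payoff $0 → loss $29.6.
$647.5: truthful payoff $556, deviation payoff $0 → loss $556.
$106.7: outcomes coincide → loss $0.
$1828.2: outcomes coincide → loss $0.
$215: truthful payoff $988.5, deviation payoff $0 → loss $988.5.
Total loss = $480.7 + $29.6 + $556 + $988.5 = $2054.8.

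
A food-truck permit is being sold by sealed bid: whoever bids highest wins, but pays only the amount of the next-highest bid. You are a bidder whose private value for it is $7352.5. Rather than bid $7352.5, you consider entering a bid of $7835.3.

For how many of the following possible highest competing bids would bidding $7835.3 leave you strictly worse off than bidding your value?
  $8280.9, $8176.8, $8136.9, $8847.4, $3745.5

0

The deviation hurts exactly when the highest competing bid lies strictly between $7352.5 and $7835.3 — overbidding then wins at a price above your value.
$8280.9: above both → same outcome either way.
$8176.8: above both → same outcome either way.
$8136.9: above both → same outcome either way.
$8847.4: above both → same outcome either way.
$3745.5: below both → same outcome either way.
Count: 0.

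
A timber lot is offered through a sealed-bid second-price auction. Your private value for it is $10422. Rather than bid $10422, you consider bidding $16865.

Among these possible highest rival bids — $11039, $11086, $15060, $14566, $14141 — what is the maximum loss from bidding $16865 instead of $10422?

$11039: truthful gives $0, deviation gives −$617 → loss $617.
$11086: truthful gives $0, deviation gives −$664 → loss $664.
$15060: truthful gives $0, deviation gives −$4638 → loss $4638.
$14566: truthful gives $0, deviation gives −$4144 → loss $4144.
$14141: truthful gives $0, deviation gives −$3719 → loss $3719.
Maximum loss: $4638.

$4638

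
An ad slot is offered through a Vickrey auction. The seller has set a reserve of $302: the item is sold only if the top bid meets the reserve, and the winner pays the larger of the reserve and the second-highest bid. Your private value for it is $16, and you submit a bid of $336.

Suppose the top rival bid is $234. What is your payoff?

Your bid $336 is the highest and exceeds the reserve.
Price = max(second-highest bid, reserve) = max($234, $302) = $302.
Payoff = $16 − $302 = −$286.

−$286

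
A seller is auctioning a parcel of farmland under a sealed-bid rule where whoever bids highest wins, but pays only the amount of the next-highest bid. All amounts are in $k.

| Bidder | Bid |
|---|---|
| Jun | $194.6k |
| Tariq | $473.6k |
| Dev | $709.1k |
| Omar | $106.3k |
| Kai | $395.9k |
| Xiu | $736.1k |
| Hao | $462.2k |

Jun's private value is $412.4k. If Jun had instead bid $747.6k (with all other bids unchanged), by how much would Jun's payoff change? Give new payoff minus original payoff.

−$323.7k

The highest bid among the other bidders is $736.1k; Jun's bid doesn't change that.
Original bid $194.6k: Jun is not highest (top rival bid is $736.1k); payoff $0k.
Alternative bid $747.6k: Jun is highest, pays the top rival bid $736.1k; payoff $412.4k − $736.1k = −$323.7k.
Change in payoff = −$323.7k − ($0k) = −$323.7k.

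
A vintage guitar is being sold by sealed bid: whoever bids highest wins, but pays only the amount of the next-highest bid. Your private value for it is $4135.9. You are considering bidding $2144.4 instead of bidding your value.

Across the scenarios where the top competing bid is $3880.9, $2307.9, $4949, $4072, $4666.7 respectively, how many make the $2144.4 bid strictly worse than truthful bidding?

3

The deviation hurts exactly when the highest competing bid lies strictly between $2144.4 and $4135.9 — underbidding then forfeits a profitable win.
$3880.9: inside the interval → strictly worse (loss $255).
$2307.9: inside the interval → strictly worse (loss $1828).
$4949: above both → same outcome either way.
$4072: inside the interval → strictly worse (loss $63.9).
$4666.7: above both → same outcome either way.
Count: 3.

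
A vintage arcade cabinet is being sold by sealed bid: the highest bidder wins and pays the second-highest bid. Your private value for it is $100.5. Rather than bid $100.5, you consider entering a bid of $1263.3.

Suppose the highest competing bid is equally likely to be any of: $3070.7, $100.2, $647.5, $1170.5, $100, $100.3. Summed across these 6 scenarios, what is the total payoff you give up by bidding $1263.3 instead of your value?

$1617

The deviation costs you only when the competing bid falls strictly between $100.5 and $1263.3; elsewhere both bids give the same outcome.
$3070.7: outcomes coincide → loss $0.
$100.2: outcomes coincide → loss $0.
$647.5: truthful payoff $0, deviation payoff −$547 → loss $547.
$1170.5: truthful payoff $0, deviation payoff −$1070 → loss $1070.
$100: outcomes coincide → loss $0.
$100.3: outcomes coincide → loss $0.
Total loss = $547 + $1070 = $1617.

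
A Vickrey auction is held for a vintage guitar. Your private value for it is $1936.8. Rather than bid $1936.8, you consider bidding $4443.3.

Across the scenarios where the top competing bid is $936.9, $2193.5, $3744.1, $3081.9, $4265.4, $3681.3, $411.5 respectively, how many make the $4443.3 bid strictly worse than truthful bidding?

The deviation hurts exactly when the highest competing bid lies strictly between $1936.8 and $4443.3 — overbidding then wins at a price above your value.
$936.9: below both → same outcome either way.
$2193.5: inside the interval → strictly worse (loss $256.7).
$3744.1: inside the interval → strictly worse (loss $1807.3).
$3081.9: inside the interval → strictly worse (loss $1145.1).
$4265.4: inside the interval → strictly worse (loss $2328.6).
$3681.3: inside the interval → strictly worse (loss $1744.5).
$411.5: below both → same outcome either way.
Count: 5.

5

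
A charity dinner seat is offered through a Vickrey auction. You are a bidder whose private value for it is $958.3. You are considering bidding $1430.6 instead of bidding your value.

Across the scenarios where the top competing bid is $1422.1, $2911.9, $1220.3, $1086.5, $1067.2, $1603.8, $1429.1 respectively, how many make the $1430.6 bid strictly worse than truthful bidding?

The deviation hurts exactly when the highest competing bid lies strictly between $958.3 and $1430.6 — overbidding then wins at a price above your value.
$1422.1: inside the interval → strictly worse (loss $463.8).
$2911.9: above both → same outcome either way.
$1220.3: inside the interval → strictly worse (loss $262).
$1086.5: inside the interval → strictly worse (loss $128.2).
$1067.2: inside the interval → strictly worse (loss $108.9).
$1603.8: above both → same outcome either way.
$1429.1: inside the interval → strictly worse (loss $470.8).
Count: 5.

5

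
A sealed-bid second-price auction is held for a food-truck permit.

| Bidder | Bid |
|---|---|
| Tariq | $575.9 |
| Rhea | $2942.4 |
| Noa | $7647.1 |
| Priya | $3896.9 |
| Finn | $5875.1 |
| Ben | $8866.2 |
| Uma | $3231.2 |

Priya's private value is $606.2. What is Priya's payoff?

$0

Highest bid: Ben at $8866.2, so Ben wins.
Second-highest bid: Noa at $7647.1 — that is the price the winner pays.
Priya did not win, so Priya pays nothing and receives nothing: payoff $0.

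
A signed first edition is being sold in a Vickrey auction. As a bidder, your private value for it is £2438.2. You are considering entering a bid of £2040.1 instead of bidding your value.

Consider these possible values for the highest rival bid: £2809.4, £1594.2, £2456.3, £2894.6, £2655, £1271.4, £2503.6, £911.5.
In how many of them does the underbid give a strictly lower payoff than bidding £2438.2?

0

The deviation hurts exactly when the highest competing bid lies strictly between £2040.1 and £2438.2 — underbidding then forfeits a profitable win.
£2809.4: above both → same outcome either way.
£1594.2: below both → same outcome either way.
£2456.3: above both → same outcome either way.
£2894.6: above both → same outcome either way.
£2655: above both → same outcome either way.
£1271.4: below both → same outcome either way.
£2503.6: above both → same outcome either way.
£911.5: below both → same outcome either way.
Count: 0.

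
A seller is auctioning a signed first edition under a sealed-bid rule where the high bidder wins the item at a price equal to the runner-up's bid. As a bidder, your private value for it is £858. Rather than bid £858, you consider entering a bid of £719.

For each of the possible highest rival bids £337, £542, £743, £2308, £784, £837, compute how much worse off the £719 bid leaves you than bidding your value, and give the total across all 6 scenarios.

The deviation costs you only when the competing bid falls strictly between £719 and £858; elsewhere both bids give the same outcome.
£337: outcomes coincide → loss £0.
£542: outcomes coincide → loss £0.
£743: truthful payoff £115, deviation payoff £0 → loss £115.
£2308: outcomes coincide → loss £0.
£784: truthful payoff £74, deviation payoff £0 → loss £74.
£837: truthful payoff £21, deviation payoff £0 → loss £21.
Total loss = £115 + £74 + £21 = £210.
Truthful bidding weakly dominates here: raising your bid can only win items priced above your value, and lowering it can only forfeit items priced below.

£210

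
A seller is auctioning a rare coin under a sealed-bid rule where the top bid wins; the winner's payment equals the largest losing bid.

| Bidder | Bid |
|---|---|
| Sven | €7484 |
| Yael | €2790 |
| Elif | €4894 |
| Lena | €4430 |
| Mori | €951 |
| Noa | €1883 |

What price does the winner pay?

Highest bid: Sven at €7484, so Sven wins.
Second-highest bid: Elif at €4894 — that is the price the winner pays.

€4894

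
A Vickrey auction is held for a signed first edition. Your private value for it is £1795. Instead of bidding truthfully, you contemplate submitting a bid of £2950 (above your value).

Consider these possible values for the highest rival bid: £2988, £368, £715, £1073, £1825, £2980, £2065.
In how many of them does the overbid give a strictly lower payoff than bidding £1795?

2

The deviation hurts exactly when the highest competing bid lies strictly between £1795 and £2950 — overbidding then wins at a price above your value.
£2988: above both → same outcome either way.
£368: below both → same outcome either way.
£715: below both → same outcome either way.
£1073: below both → same outcome either way.
£1825: inside the interval → strictly worse (loss £30).
£2980: above both → same outcome either way.
£2065: inside the interval → strictly worse (loss £270).
Count: 2.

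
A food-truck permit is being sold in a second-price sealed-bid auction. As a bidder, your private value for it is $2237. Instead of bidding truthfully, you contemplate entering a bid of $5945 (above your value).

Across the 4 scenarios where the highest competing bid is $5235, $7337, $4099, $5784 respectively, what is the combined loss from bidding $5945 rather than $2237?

The deviation costs you only when the competing bid falls strictly between $2237 and $5945; elsewhere both bids give the same outcome.
$5235: truthful payoff $0, deviation payoff −$2998 → loss $2998.
$7337: outcomes coincide → loss $0.
$4099: truthful payoff $0, deviation payoff −$1862 → loss $1862.
$5784: truthful payoff $0, deviation payoff −$3547 → loss $3547.
Total loss = $2998 + $1862 + $3547 = $8407.
Because the price is fixed by the runner-up's bid, deviating from your value can only change a good outcome into a bad one — never the reverse.

$8407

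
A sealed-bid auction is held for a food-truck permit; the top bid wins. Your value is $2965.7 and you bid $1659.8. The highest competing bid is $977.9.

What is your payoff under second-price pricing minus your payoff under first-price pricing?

$681.9

You have the highest bid, so you win under either rule.
Second-price: pay $977.9 → payoff $1987.8.
First-price: pay your own bid $1659.8 → payoff $1305.9.
Difference = $1987.8 − ($1305.9) = $681.9.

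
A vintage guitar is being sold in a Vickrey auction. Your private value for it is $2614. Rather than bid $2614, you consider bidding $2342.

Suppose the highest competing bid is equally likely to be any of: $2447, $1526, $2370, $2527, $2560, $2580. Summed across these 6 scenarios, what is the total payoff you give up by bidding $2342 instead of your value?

The deviation costs you only when the competing bid falls strictly between $2342 and $2614; elsewhere both bids give the same outcome.
$2447: truthful payoff $167, deviation payoff $0 → loss $167.
$1526: outcomes coincide → loss $0.
$2370: truthful payoff $244, deviation payoff $0 → loss $244.
$2527: truthful payoff $87, deviation payoff $0 → loss $87.
$2560: truthful payoff $54, deviation payoff $0 → loss $54.
$2580: truthful payoff $34, deviation payoff $0 → loss $34.
Total loss = $167 + $244 + $87 + $54 + $34 = $586.
Truthful bidding weakly dominates here: raising your bid can only win items priced above your value, and lowering it can only forfeit items priced below.

$586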